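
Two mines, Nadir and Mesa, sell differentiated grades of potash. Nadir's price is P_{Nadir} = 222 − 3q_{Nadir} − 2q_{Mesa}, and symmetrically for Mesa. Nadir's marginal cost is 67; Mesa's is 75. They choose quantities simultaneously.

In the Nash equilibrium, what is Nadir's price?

Mine Nadir's profit: π = q_{Nadir}(222 − 3q_{Nadir} − 2q_{Mesa}) − 67q_{Nadir}.
∂π/∂q_{Nadir} = 155 − 6q_{Nadir} − 2q_{Mesa} = 0 ⇒ q_{Nadir} = 155/6 − (1/3)q_{Mesa}.
Similarly q_{Mesa} = 24.5 − (1/3)q_{Nadir}.
Solving the two reaction functions simultaneously: (1 − (−1/3)(−1/3))q_{Nadir} = 155/6 − (1/3)·24.5, so (8/9)q_{Nadir} = 53/3 and q_{Nadir} = 19.875.
Then q_{Mesa} = 24.5 − (1/3)·19.875 = 17.875.
P_{Nadir} = 222 − 3·19.875 − 2·17.875 = 126.625.

126.625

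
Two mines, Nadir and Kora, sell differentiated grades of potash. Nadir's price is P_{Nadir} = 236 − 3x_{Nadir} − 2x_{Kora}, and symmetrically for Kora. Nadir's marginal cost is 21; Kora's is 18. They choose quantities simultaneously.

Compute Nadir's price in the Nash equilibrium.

Mine Nadir's profit: π = x_{Nadir}(236 − 3x_{Nadir} − 2x_{Kora}) − 21x_{Nadir}.
∂π/∂x_{Nadir} = 215 − 6x_{Nadir} − 2x_{Kora} = 0 ⇒ x_{Nadir} = 215/6 − (1/3)x_{Kora}.
Similarly x_{Kora} = 109/3 − (1/3)x_{Nadir}.
Plugging x_{Kora} into Nadir's best response: x_{Nadir} = 215/6 − (1/3)(109/3 − (1/3)x_{Nadir}) ⇒ (8/9)x_{Nadir} = 427/18, so x_{Nadir} = 26.6875.
Then x_{Kora} = 109/3 − (1/3)·26.6875 = 27.4375.
P_{Nadir} = 236 − 3·26.6875 − 2·27.4375 = 101.0625.

101.0625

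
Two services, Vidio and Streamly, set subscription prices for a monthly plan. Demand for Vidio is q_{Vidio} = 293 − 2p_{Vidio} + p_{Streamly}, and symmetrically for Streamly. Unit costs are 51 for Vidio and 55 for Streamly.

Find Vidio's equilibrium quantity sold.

162.4

Vidio's profit: π = (p_{Vidio} − 51)(293 − 2p_{Vidio} + p_{Streamly}).
∂π/∂p_{Vidio} = 395 − 4p_{Vidio} + p_{Streamly} = 0 ⇒ p_{Vidio} = 98.75 + 0.25p_{Streamly}.
Similarly p_{Streamly} = 100.75 + 0.25p_{Vidio}.
Substituting the second reaction function into the first: p_{Vidio} = 98.75 + 0.25(100.75 + 0.25p_{Vidio}), which gives 0.9375p_{Vidio} = 123.9375 ⇒ p_{Vidio} = 132.2.
Then p_{Streamly} = 100.75 + 0.25·132.2 = 133.8.
q_{Vidio} = 293 − 2·132.2 + 133.8 = 162.4.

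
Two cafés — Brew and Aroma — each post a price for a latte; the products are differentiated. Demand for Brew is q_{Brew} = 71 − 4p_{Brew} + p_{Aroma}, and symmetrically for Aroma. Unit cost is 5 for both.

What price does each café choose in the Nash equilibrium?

Brew's profit: π = (p_{Brew} − 5)(71 − 4p_{Brew} + p_{Aroma}).
∂π/∂p_{Brew} = 91 − 8p_{Brew} + p_{Aroma} = 0 ⇒ p_{Brew} = 11.375 + 0.125p_{Aroma}.
Setting p_{Brew} = p_{Aroma} in the reaction function: p_{Brew} = 11.375 + 0.125p_{Brew}, so p_{Brew} = 11.375 / 0.875 = 13.

13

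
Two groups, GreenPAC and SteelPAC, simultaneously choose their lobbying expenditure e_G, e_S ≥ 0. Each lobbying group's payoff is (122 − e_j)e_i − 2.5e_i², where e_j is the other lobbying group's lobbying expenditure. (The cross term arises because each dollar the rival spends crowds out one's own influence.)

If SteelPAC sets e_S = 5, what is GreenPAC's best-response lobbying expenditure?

GreenPAC's payoff is (122 − e_S)e_G − 2.5e_G².
∂π/∂e_G = 122 − e_S − 5e_G = 0, so e_G = 24.4 − 0.2e_S.
At e_S = 5: e_G = 24.4 − 0.2·5 = 23.4.

23.4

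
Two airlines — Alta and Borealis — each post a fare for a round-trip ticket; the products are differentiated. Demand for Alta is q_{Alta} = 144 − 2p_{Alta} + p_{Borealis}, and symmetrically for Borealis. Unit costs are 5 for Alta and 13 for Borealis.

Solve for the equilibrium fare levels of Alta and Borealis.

Alta's profit: π = (p_{Alta} − 5)(144 − 2p_{Alta} + p_{Borealis}).
∂π/∂p_{Alta} = 154 − 4p_{Alta} + p_{Borealis} = 0 ⇒ p_{Alta} = 38.5 + 0.25p_{Borealis}.
Similarly p_{Borealis} = 42.5 + 0.25p_{Alta}.
Solving the two reaction functions simultaneously: (1 − (0.25)(0.25))p_{Alta} = 38.5 + 0.25·42.5, so 0.9375p_{Alta} = 49.125 and p_{Alta} = 52.4.
Then p_{Borealis} = 42.5 + 0.25·52.4 = 55.6.

52.4, 55.6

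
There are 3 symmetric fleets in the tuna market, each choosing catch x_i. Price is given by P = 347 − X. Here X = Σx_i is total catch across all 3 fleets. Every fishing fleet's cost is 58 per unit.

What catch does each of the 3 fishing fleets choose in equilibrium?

72.25

A representative fishing fleet's profit is π_i = x_i(347 − X) − 58x_i, with X = x_i + Σ_{j≠i} x_j.
First-order condition: 289 − 2x_i − Σ_{j≠i} x_j = 0.
Imposing symmetry (x_j = x for all j) turns Σ_{j≠i} x_j into 2x, so 289 = 4x and x = 72.25.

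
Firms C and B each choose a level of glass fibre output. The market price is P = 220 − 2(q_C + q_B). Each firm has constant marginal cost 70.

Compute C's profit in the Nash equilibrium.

1250

Firm C's profit: π = q_C(220 − 2(q_C + q_B)) − 70q_C.
∂π/∂q_C = 150 − 4q_C − 2q_B = 0, so q_C = 37.5 − 0.5q_B.
Setting q_C = q_B in the reaction function: q_C = 37.5 − 0.5q_C, so q_C = 37.5 / 1.5 = 25.
Price P = 220 − 2·50 = 120.
C's profit: (120 − 70)·25 = 1250.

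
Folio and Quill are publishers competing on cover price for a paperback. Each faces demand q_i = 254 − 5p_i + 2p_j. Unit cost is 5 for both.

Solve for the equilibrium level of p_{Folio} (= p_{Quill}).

Folio's profit: π = (p_{Folio} − 5)(254 − 5p_{Folio} + 2p_{Quill}).
∂π/∂p_{Folio} = 279 − 10p_{Folio} + 2p_{Quill} = 0 ⇒ p_{Folio} = 27.9 + 0.2p_{Quill}.
Setting p_{Folio} = p_{Quill} in the reaction function: p_{Folio} = 27.9 + 0.2p_{Folio}, so p_{Folio} = 27.9 / 0.8 = 34.875.

34.875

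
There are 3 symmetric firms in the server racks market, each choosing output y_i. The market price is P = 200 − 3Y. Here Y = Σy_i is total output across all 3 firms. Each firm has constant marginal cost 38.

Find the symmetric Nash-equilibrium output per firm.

13.5

A representative firm's profit is π_i = y_i(200 − 3Y) − 38y_i, with Y = y_i + Σ_{j≠i} y_j.
First-order condition: 162 − 6y_i − 3Σ_{j≠i} y_j = 0.
With identical firms, set every y_j = y: then 162 − 6y − 6y = 0, i.e. y = 162/12 = 13.5.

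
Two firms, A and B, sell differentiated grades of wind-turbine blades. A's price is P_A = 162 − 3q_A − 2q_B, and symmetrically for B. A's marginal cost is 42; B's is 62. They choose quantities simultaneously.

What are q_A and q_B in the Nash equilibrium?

16.25, 11.25

Firm A's profit: π = q_A(162 − 3q_A − 2q_B) − 42q_A.
∂π/∂q_A = 120 − 6q_A − 2q_B = 0 ⇒ q_A = 20 − (1/3)q_B.
Similarly q_B = 50/3 − (1/3)q_A.
Solving the two reaction functions simultaneously: (1 − (−1/3)(−1/3))q_A = 20 − (1/3)·(50/3), so (8/9)q_A = 130/9 and q_A = 16.25.
Then q_B = 50/3 − (1/3)·16.25 = 11.25.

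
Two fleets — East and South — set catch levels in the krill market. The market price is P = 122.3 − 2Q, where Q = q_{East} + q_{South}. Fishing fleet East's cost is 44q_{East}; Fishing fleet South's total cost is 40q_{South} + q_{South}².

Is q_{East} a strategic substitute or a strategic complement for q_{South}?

strategic substitutes

Fishing fleet East's profit: π = q_{East}(122.3 − 2(q_{East} + q_{South})) − 44q_{East}.
∂π/∂q_{East} = 78.3 − 4q_{East} − 2q_{South} = 0, so q_{East} = 19.575 − 0.5q_{South}.
The best-response slope dq_{East}/dq_{South} = −0.5 < 0: the reaction function is downward-sloping, so the choices are strategic substitutes.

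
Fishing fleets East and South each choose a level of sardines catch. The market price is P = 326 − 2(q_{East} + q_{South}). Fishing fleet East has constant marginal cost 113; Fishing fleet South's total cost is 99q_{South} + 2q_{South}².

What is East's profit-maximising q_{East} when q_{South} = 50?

Fishing fleet East's profit: π = q_{East}(326 − 2(q_{East} + q_{South})) − 113q_{East}.
∂π/∂q_{East} = 213 − 4q_{East} − 2q_{South} = 0, so q_{East} = 53.25 − 0.5q_{South}.
At q_{South} = 50: q_{East} = 53.25 − 0.5·50 = 28.25.

28.25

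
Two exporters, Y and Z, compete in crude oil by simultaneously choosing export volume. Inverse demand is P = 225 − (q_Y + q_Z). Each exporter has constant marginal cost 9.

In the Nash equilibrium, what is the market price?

81

Exporter Y's profit: π = q_Y(225 − (q_Y + q_Z)) − 9q_Y.
∂π/∂q_Y = 216 − 2q_Y − q_Z = 0, so q_Y = 108 − 0.5q_Z.
The game is symmetric, so in equilibrium q_Z = q_Y: the reaction function gives 1.5q_Y = 108, hence q_Y = 72.
Equilibrium price: P = 225 − 144 = 81.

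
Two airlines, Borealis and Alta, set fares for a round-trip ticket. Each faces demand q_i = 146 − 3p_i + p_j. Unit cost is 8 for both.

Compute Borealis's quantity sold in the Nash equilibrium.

Borealis's profit: π = (p_{Borealis} − 8)(146 − 3p_{Borealis} + p_{Alta}).
∂π/∂p_{Borealis} = 170 − 6p_{Borealis} + p_{Alta} = 0 ⇒ p_{Borealis} = 85/3 + (1/6)p_{Alta}.
The game is symmetric, so in equilibrium p_{Alta} = p_{Borealis}: the reaction function gives (5/6)p_{Borealis} = 85/3, hence p_{Borealis} = 34.
q_{Borealis} = 146 − 3·34 + 34 = 78.

78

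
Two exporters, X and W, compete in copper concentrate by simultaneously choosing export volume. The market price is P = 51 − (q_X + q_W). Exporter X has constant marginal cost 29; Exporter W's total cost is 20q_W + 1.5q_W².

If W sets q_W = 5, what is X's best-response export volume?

8.5

Exporter X's profit: π = q_X(51 − (q_X + q_W)) − 29q_X.
∂π/∂q_X = 22 − 2q_X − q_W = 0, so q_X = 11 − 0.5q_W.
At q_W = 5: q_X = 11 − 0.5·5 = 8.5.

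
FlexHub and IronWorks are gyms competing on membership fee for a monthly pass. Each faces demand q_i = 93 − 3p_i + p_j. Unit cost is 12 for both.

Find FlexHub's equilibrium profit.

FlexHub's profit: π = (p_{FlexHub} − 12)(93 − 3p_{FlexHub} + p_{IronWorks}).
∂π/∂p_{FlexHub} = 129 − 6p_{FlexHub} + p_{IronWorks} = 0 ⇒ p_{FlexHub} = 21.5 + (1/6)p_{IronWorks}.
The game is symmetric, so in equilibrium p_{IronWorks} = p_{FlexHub}: the reaction function gives (5/6)p_{FlexHub} = 21.5, hence p_{FlexHub} = 25.8.
q_{FlexHub} = 93 − 3·25.8 + 25.8 = 41.4.
Profit = (25.8 − 12)·41.4 = 571.32.

571.32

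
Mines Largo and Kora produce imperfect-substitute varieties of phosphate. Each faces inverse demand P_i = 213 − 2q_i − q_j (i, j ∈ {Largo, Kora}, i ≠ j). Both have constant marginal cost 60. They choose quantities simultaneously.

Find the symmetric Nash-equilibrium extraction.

Mine Largo's profit: π = q_{Largo}(213 − 2q_{Largo} − q_{Kora}) − 60q_{Largo}.
∂π/∂q_{Largo} = 153 − 4q_{Largo} − q_{Kora} = 0 ⇒ q_{Largo} = 38.25 − 0.25q_{Kora}.
Setting q_{Largo} = q_{Kora} in the reaction function: q_{Largo} = 38.25 − 0.25q_{Largo}, so q_{Largo} = 38.25 / 1.25 = 30.6.

30.6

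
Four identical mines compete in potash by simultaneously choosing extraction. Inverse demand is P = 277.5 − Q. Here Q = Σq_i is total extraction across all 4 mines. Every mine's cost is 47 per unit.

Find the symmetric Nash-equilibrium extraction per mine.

A representative mine's profit is π_i = q_i(277.5 − Q) − 47q_i, with Q = q_i + Σ_{j≠i} q_j.
First-order condition: 230.5 − 2q_i − Σ_{j≠i} q_j = 0.
Imposing symmetry (q_j = q for all j) turns Σ_{j≠i} q_j into 3q, so 230.5 = 5q and q = 46.1.

46.1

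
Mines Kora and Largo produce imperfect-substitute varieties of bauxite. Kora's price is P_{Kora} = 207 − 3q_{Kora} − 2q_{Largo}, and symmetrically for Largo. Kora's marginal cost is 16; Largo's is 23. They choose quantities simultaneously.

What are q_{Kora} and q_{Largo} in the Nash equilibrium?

24.3125, 22.5625

Mine Kora's profit: π = q_{Kora}(207 − 3q_{Kora} − 2q_{Largo}) − 16q_{Kora}.
∂π/∂q_{Kora} = 191 − 6q_{Kora} − 2q_{Largo} = 0 ⇒ q_{Kora} = 191/6 − (1/3)q_{Largo}.
Similarly q_{Largo} = 92/3 − (1/3)q_{Kora}.
Plugging q_{Largo} into Kora's best response: q_{Kora} = 191/6 − (1/3)(92/3 − (1/3)q_{Kora}) ⇒ (8/9)q_{Kora} = 389/18, so q_{Kora} = 24.3125.
Then q_{Largo} = 92/3 − (1/3)·24.3125 = 22.5625.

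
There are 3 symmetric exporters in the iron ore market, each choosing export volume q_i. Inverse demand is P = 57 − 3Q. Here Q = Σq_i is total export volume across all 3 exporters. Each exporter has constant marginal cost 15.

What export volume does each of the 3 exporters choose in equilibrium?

3.5

A representative exporter's profit is π_i = q_i(57 − 3Q) − 15q_i, with Q = q_i + Σ_{j≠i} q_j.
First-order condition: 42 − 6q_i − 3Σ_{j≠i} q_j = 0.
Imposing symmetry (q_j = q for all j) turns Σ_{j≠i} q_j into 2q, so 42 = 12q and q = 3.5.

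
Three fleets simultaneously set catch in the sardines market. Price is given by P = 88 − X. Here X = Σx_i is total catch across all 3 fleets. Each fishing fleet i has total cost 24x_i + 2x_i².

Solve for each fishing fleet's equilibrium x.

A representative fishing fleet's profit is π_i = x_i(88 − X) − 24x_i − 2x_i², with X = x_i + Σ_{j≠i} x_j.
First-order condition: 64 − 6x_i − Σ_{j≠i} x_j = 0.
In a symmetric equilibrium every fishing fleet chooses the same x, so Σ_{j≠i} x_j = 2x. The condition becomes 64 − 8x = 0, giving x = 64/8 = 8.

8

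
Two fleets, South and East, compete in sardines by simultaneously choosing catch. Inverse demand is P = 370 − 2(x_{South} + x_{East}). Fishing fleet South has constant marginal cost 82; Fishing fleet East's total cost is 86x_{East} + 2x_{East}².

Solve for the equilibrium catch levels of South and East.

Fishing fleet South's profit: π = x_{South}(370 − 2(x_{South} + x_{East})) − 82x_{South}.
∂π/∂x_{South} = 288 − 4x_{South} − 2x_{East} = 0, so x_{South} = 72 − 0.5x_{East}.
For East: ∂π/∂x_{East} = 284 − 8x_{East} − 2x_{South} = 0 ⇒ x_{East} = 35.5 − 0.25x_{South}.
Plugging x_{East} into South's best response: x_{South} = 72 − 0.5(35.5 − 0.25x_{South}) ⇒ 0.875x_{South} = 54.25, so x_{South} = 62.
Then x_{East} = 35.5 − 0.25·62 = 20.

62, 20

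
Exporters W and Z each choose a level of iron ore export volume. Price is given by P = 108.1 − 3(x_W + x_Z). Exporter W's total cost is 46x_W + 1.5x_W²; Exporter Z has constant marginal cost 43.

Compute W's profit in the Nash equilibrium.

69.8562

Exporter W's profit: π = x_W(108.1 − 3(x_W + x_Z)) − 46x_W − 1.5x_W².
∂π/∂x_W = 62.1 − 9x_W − 3x_Z = 0, so x_W = 6.9 − (1/3)x_Z.
For Z: ∂π/∂x_Z = 65.1 − 6x_Z − 3x_W = 0 ⇒ x_Z = 10.85 − 0.5x_W.
Substituting the second reaction function into the first: x_W = 6.9 − (1/3)(10.85 − 0.5x_W), which gives (5/6)x_W = 197/60 ⇒ x_W = 3.94.
Then x_Z = 10.85 − 0.5·3.94 = 8.88.
Price P = 108.1 − 3·12.82 = 69.64.
W's profit: (69.64 − 46)·3.94 − 1.5(3.94)² = 69.8562.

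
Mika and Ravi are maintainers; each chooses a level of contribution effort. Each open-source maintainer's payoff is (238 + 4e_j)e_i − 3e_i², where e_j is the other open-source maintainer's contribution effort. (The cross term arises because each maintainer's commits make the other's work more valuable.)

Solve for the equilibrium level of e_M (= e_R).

119

Mika's payoff is (238 + 4e_R)e_M − 3e_M².
∂π/∂e_M = 238 + 4e_R − 6e_M = 0, so e_M = 119/3 + (2/3)e_R.
By symmetry e_R = e_M; substituting into the reaction function, (1/3)e_M = 119/3 and e_M = 119.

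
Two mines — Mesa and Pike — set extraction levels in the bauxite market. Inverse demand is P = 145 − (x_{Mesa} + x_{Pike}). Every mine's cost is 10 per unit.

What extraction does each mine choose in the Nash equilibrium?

45

Mine Mesa's profit: π = x_{Mesa}(145 − (x_{Mesa} + x_{Pike})) − 10x_{Mesa}.
∂π/∂x_{Mesa} = 135 − 2x_{Mesa} − x_{Pike} = 0, so x_{Mesa} = 67.5 − 0.5x_{Pike}.
Setting x_{Mesa} = x_{Pike} in the reaction function: x_{Mesa} = 67.5 − 0.5x_{Mesa}, so x_{Mesa} = 67.5 / 1.5 = 45.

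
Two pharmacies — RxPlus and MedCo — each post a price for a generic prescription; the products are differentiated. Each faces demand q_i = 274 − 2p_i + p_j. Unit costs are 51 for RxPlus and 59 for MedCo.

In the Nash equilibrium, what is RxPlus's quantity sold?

150.8

RxPlus's profit: π = (p_{RxPlus} − 51)(274 − 2p_{RxPlus} + p_{MedCo}).
∂π/∂p_{RxPlus} = 376 − 4p_{RxPlus} + p_{MedCo} = 0 ⇒ p_{RxPlus} = 94 + 0.25p_{MedCo}.
Similarly p_{MedCo} = 98 + 0.25p_{RxPlus}.
Solving the two reaction functions simultaneously: (1 − (0.25)(0.25))p_{RxPlus} = 94 + 0.25·98, so 0.9375p_{RxPlus} = 118.5 and p_{RxPlus} = 126.4.
Then p_{MedCo} = 98 + 0.25·126.4 = 129.6.
q_{RxPlus} = 274 − 2·126.4 + 129.6 = 150.8.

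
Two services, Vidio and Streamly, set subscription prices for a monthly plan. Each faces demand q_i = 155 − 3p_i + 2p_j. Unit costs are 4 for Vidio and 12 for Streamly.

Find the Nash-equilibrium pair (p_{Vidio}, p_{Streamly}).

Vidio's profit: π = (p_{Vidio} − 4)(155 − 3p_{Vidio} + 2p_{Streamly}).
∂π/∂p_{Vidio} = 167 − 6p_{Vidio} + 2p_{Streamly} = 0 ⇒ p_{Vidio} = 167/6 + (1/3)p_{Streamly}.
Similarly p_{Streamly} = 191/6 + (1/3)p_{Vidio}.
Solving the two reaction functions simultaneously: (1 − (1/3)(1/3))p_{Vidio} = 167/6 + (1/3)·(191/6), so (8/9)p_{Vidio} = 346/9 and p_{Vidio} = 43.25.
Then p_{Streamly} = 191/6 + (1/3)·43.25 = 46.25.

43.25, 46.25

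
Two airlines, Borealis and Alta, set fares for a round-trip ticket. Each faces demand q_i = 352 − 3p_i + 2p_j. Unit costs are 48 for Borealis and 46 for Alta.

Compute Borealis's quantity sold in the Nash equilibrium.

Borealis's profit: π = (p_{Borealis} − 48)(352 − 3p_{Borealis} + 2p_{Alta}).
∂π/∂p_{Borealis} = 496 − 6p_{Borealis} + 2p_{Alta} = 0 ⇒ p_{Borealis} = 248/3 + (1/3)p_{Alta}.
Similarly p_{Alta} = 245/3 + (1/3)p_{Borealis}.
Solving the two reaction functions simultaneously: (1 − (1/3)(1/3))p_{Borealis} = 248/3 + (1/3)·(245/3), so (8/9)p_{Borealis} = 989/9 and p_{Borealis} = 123.625.
Then p_{Alta} = 245/3 + (1/3)·123.625 = 122.875.
q_{Borealis} = 352 − 3·123.625 + 2·122.875 = 226.875.

226.875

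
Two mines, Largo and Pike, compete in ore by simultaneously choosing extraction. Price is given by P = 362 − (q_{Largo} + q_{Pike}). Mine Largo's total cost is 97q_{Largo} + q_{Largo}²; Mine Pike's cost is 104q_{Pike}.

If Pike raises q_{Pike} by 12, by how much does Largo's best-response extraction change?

-3

Mine Largo's profit: π = q_{Largo}(362 − (q_{Largo} + q_{Pike})) − 97q_{Largo} − q_{Largo}².
∂π/∂q_{Largo} = 265 − 4q_{Largo} − q_{Pike} = 0, so q_{Largo} = 66.25 − 0.25q_{Pike}.
The reaction-function slope is −0.25, so a 12-unit rise in q_{Pike} moves q_{Largo} by −0.25 × 12 = −3. Largo's best response falls — the actions are strategic substitutes.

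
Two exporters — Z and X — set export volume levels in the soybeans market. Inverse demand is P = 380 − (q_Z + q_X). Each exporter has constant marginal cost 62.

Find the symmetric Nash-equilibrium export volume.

106

Exporter Z's profit: π = q_Z(380 − (q_Z + q_X)) − 62q_Z.
∂π/∂q_Z = 318 − 2q_Z − q_X = 0, so q_Z = 159 − 0.5q_X.
The game is symmetric, so in equilibrium q_X = q_Z: the reaction function gives 1.5q_Z = 159, hence q_Z = 106.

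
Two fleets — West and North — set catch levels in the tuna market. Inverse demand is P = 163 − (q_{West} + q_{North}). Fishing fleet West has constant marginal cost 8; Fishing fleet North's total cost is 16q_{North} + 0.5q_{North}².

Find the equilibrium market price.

71.6

Fishing fleet West's profit: π = q_{West}(163 − (q_{West} + q_{North})) − 8q_{West}.
∂π/∂q_{West} = 155 − 2q_{West} − q_{North} = 0, so q_{West} = 77.5 − 0.5q_{North}.
For North: ∂π/∂q_{North} = 147 − 3q_{North} − q_{West} = 0 ⇒ q_{North} = 49 − (1/3)q_{West}.
Substituting the second reaction function into the first: q_{West} = 77.5 − 0.5(49 − (1/3)q_{West}), which gives (5/6)q_{West} = 53 ⇒ q_{West} = 63.6.
Then q_{North} = 49 − (1/3)·63.6 = 27.8.
Equilibrium price: P = 163 − 91.4 = 71.6.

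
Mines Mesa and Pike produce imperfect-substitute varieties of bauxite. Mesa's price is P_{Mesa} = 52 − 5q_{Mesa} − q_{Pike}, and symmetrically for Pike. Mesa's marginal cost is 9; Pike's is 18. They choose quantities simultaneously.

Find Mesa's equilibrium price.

Mine Mesa's profit: π = q_{Mesa}(52 − 5q_{Mesa} − q_{Pike}) − 9q_{Mesa}.
∂π/∂q_{Mesa} = 43 − 10q_{Mesa} − q_{Pike} = 0 ⇒ q_{Mesa} = 4.3 − 0.1q_{Pike}.
Similarly q_{Pike} = 3.4 − 0.1q_{Mesa}.
Plugging q_{Pike} into Mesa's best response: q_{Mesa} = 4.3 − 0.1(3.4 − 0.1q_{Mesa}) ⇒ 0.99q_{Mesa} = 3.96, so q_{Mesa} = 4.
Then q_{Pike} = 3.4 − 0.1·4 = 3.
P_{Mesa} = 52 − 5·4 − 3 = 29.

29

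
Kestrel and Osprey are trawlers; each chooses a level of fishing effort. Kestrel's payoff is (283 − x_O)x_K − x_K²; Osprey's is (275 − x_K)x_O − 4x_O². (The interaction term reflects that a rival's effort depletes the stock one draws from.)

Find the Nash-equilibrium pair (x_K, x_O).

132.6, 17.8

Expanding Kestrel's payoff: 283x_K − x_Ox_K − x_K².
∂π/∂x_K = 283 − x_O − 2x_K = 0, so x_K = 141.5 − 0.5x_O.
Likewise for Osprey: x_O = 34.375 − 0.125x_K.
Solving the two reaction functions simultaneously: (1 − (−0.5)(−0.125))x_K = 141.5 − 0.5·34.375, so 0.9375x_K = 124.3125 and x_K = 132.6.
Then x_O = 34.375 − 0.125·132.6 = 17.8.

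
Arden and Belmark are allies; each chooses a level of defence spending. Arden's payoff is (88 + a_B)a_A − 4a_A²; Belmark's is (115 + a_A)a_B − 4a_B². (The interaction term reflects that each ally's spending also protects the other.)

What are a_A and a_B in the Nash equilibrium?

13, 16

Expanding Arden's payoff: 88a_A + a_Ba_A − 4a_A².
∂π/∂a_A = 88 + a_B − 8a_A = 0, so a_A = 11 + 0.125a_B.
Likewise for Belmark: a_B = 14.375 + 0.125a_A.
Substituting the second reaction function into the first: a_A = 11 + 0.125(14.375 + 0.125a_A), which gives (63/64)a_A = 819/64 ⇒ a_A = 13.
Then a_B = 14.375 + 0.125·13 = 16.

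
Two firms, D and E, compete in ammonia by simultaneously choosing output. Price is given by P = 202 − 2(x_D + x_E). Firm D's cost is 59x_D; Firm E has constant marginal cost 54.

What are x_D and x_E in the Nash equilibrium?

23, 25.5

Firm D's profit: π = x_D(202 − 2(x_D + x_E)) − 59x_D.
∂π/∂x_D = 143 − 4x_D − 2x_E = 0, so x_D = 35.75 − 0.5x_E.
By the same steps for E: x_E = 37 − 0.5x_D.
Solving the two reaction functions simultaneously: (1 − (−0.5)(−0.5))x_D = 35.75 − 0.5·37, so 0.75x_D = 17.25 and x_D = 23.
Then x_E = 37 − 0.5·23 = 25.5.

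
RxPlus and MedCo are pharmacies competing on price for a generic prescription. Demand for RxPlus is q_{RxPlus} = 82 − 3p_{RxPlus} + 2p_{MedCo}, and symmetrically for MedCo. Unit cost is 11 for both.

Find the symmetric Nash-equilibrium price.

28.75

RxPlus's profit: π = (p_{RxPlus} − 11)(82 − 3p_{RxPlus} + 2p_{MedCo}).
∂π/∂p_{RxPlus} = 115 − 6p_{RxPlus} + 2p_{MedCo} = 0 ⇒ p_{RxPlus} = 115/6 + (1/3)p_{MedCo}.
Setting p_{RxPlus} = p_{MedCo} in the reaction function: p_{RxPlus} = 115/6 + (1/3)p_{RxPlus}, so p_{RxPlus} = (115/6) / (2/3) = 28.75.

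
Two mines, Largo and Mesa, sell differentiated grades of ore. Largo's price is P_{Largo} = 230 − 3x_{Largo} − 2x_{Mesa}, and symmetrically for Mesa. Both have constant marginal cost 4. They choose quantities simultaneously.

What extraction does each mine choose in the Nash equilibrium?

Mine Largo's profit: π = x_{Largo}(230 − 3x_{Largo} − 2x_{Mesa}) − 4x_{Largo}.
∂π/∂x_{Largo} = 226 − 6x_{Largo} − 2x_{Mesa} = 0 ⇒ x_{Largo} = 113/3 − (1/3)x_{Mesa}.
By symmetry x_{Mesa} = x_{Largo}; substituting into the reaction function, (4/3)x_{Largo} = 113/3 and x_{Largo} = 28.25.

28.25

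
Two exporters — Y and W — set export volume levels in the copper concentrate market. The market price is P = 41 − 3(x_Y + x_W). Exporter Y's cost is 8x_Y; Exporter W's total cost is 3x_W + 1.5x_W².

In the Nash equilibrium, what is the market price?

Exporter Y's profit: π = x_Y(41 − 3(x_Y + x_W)) − 8x_Y.
∂π/∂x_Y = 33 − 6x_Y − 3x_W = 0, so x_Y = 5.5 − 0.5x_W.
For W: ∂π/∂x_W = 38 − 9x_W − 3x_Y = 0 ⇒ x_W = 38/9 − (1/3)x_Y.
Substituting the second reaction function into the first: x_Y = 5.5 − 0.5(38/9 − (1/3)x_Y), which gives (5/6)x_Y = 61/18 ⇒ x_Y = 61/15.
Then x_W = 38/9 − (1/3)·(61/15) = 43/15.
Equilibrium price: P = 41 − 3·(104/15) = 20.2.

20.2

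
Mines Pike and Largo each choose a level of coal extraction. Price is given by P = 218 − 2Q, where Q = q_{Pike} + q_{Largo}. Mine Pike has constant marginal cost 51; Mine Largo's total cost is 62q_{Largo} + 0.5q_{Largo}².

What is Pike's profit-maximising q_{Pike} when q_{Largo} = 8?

Mine Pike's profit: π = q_{Pike}(218 − 2(q_{Pike} + q_{Largo})) − 51q_{Pike}.
∂π/∂q_{Pike} = 167 − 4q_{Pike} − 2q_{Largo} = 0, so q_{Pike} = 41.75 − 0.5q_{Largo}.
At q_{Largo} = 8: q_{Pike} = 41.75 − 0.5·8 = 37.75.

37.75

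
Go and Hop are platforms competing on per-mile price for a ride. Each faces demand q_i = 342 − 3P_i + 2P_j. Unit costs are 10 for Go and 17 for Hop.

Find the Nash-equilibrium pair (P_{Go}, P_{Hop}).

Go's profit: π = (P_{Go} − 10)(342 − 3P_{Go} + 2P_{Hop}).
∂π/∂P_{Go} = 372 − 6P_{Go} + 2P_{Hop} = 0 ⇒ P_{Go} = 62 + (1/3)P_{Hop}.
Similarly P_{Hop} = 65.5 + (1/3)P_{Go}.
Solving the two reaction functions simultaneously: (1 − (1/3)(1/3))P_{Go} = 62 + (1/3)·65.5, so (8/9)P_{Go} = 503/6 and P_{Go} = 94.3125.
Then P_{Hop} = 65.5 + (1/3)·94.3125 = 96.9375.

94.3125, 96.9375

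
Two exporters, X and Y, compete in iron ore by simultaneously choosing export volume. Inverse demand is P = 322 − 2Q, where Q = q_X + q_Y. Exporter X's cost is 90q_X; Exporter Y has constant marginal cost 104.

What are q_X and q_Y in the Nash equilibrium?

41, 34

Exporter X's profit: π = q_X(322 − 2(q_X + q_Y)) − 90q_X.
∂π/∂q_X = 232 − 4q_X − 2q_Y = 0, so q_X = 58 − 0.5q_Y.
By the same steps for Y: q_Y = 54.5 − 0.5q_X.
Solving the two reaction functions simultaneously: (1 − (−0.5)(−0.5))q_X = 58 − 0.5·54.5, so 0.75q_X = 30.75 and q_X = 41.
Then q_Y = 54.5 − 0.5·41 = 34.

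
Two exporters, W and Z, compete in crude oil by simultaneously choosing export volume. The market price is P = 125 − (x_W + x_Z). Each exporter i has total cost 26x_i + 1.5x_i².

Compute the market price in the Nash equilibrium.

92

Exporter W's profit: π = x_W(125 − (x_W + x_Z)) − 26x_W − 1.5x_W².
∂π/∂x_W = 99 − 5x_W − x_Z = 0, so x_W = 19.8 − 0.2x_Z.
The game is symmetric, so in equilibrium x_Z = x_W: the reaction function gives 1.2x_W = 19.8, hence x_W = 16.5.
Equilibrium price: P = 125 − 33 = 92.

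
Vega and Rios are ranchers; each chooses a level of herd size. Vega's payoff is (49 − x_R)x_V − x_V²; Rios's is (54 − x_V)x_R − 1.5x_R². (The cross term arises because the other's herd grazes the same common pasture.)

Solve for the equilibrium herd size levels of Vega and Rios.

18.6, 11.8

Expanding Vega's payoff: 49x_V − x_Rx_V − x_V².
∂π/∂x_V = 49 − x_R − 2x_V = 0, so x_V = 24.5 − 0.5x_R.
Likewise for Rios: x_R = 18 − (1/3)x_V.
Substituting the second reaction function into the first: x_V = 24.5 − 0.5(18 − (1/3)x_V), which gives (5/6)x_V = 15.5 ⇒ x_V = 18.6.
Then x_R = 18 − (1/3)·18.6 = 11.8.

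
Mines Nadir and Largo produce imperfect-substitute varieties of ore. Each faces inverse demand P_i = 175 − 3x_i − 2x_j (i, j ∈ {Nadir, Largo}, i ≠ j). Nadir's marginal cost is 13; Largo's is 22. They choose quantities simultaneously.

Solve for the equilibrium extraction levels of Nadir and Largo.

20.8125, 18.5625

Mine Nadir's profit: π = x_{Nadir}(175 − 3x_{Nadir} − 2x_{Largo}) − 13x_{Nadir}.
∂π/∂x_{Nadir} = 162 − 6x_{Nadir} − 2x_{Largo} = 0 ⇒ x_{Nadir} = 27 − (1/3)x_{Largo}.
Similarly x_{Largo} = 25.5 − (1/3)x_{Nadir}.
Substituting the second reaction function into the first: x_{Nadir} = 27 − (1/3)(25.5 − (1/3)x_{Nadir}), which gives (8/9)x_{Nadir} = 18.5 ⇒ x_{Nadir} = 20.8125.
Then x_{Largo} = 25.5 − (1/3)·20.8125 = 18.5625.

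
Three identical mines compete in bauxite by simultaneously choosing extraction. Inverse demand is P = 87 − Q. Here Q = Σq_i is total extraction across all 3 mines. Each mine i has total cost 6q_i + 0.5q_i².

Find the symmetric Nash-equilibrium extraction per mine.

A representative mine's profit is π_i = q_i(87 − Q) − 6q_i − 0.5q_i², with Q = q_i + Σ_{j≠i} q_j.
First-order condition: 81 − 3q_i − Σ_{j≠i} q_j = 0.
With identical mines, set every q_j = q: then 81 − 3q − 2q = 0, i.e. q = 81/5 = 16.2.

16.2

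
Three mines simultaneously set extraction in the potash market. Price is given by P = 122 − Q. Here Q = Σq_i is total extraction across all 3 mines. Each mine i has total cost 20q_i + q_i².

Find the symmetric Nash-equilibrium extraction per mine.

A representative mine's profit is π_i = q_i(122 − Q) − 20q_i − q_i², with Q = q_i + Σ_{j≠i} q_j.
First-order condition: 102 − 4q_i − Σ_{j≠i} q_j = 0.
With identical mines, set every q_j = q: then 102 − 4q − 2q = 0, i.e. q = 102/6 = 17.

17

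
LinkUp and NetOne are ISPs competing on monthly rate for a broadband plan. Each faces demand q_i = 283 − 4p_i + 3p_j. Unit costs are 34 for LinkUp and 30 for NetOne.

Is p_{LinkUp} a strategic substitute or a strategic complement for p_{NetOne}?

LinkUp's profit: π = (p_{LinkUp} − 34)(283 − 4p_{LinkUp} + 3p_{NetOne}).
∂π/∂p_{LinkUp} = 419 − 8p_{LinkUp} + 3p_{NetOne} = 0 ⇒ p_{LinkUp} = 52.375 + 0.375p_{NetOne}.
The best-response slope dp_{LinkUp}/dp_{NetOne} = 0.375 > 0: the reaction function is upward-sloping, so the choices are strategic complements.

strategic complements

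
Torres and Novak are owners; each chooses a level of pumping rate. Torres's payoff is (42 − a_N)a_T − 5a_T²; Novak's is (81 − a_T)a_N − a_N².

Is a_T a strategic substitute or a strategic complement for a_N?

strategic substitutes

Expanding Torres's payoff: 42a_T − a_Na_T − 5a_T².
∂π/∂a_T = 42 − a_N − 10a_T = 0, so a_T = 4.2 − 0.1a_N.
The best-response slope da_T/da_N = −0.1 < 0: the reaction function is downward-sloping, so the choices are strategic substitutes.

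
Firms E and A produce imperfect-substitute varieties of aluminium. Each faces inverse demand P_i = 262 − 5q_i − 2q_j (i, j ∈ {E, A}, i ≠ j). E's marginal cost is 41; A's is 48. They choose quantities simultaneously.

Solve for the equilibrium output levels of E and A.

Firm E's profit: π = q_E(262 − 5q_E − 2q_A) − 41q_E.
∂π/∂q_E = 221 − 10q_E − 2q_A = 0 ⇒ q_E = 22.1 − 0.2q_A.
Similarly q_A = 21.4 − 0.2q_E.
Plugging q_A into E's best response: q_E = 22.1 − 0.2(21.4 − 0.2q_E) ⇒ 0.96q_E = 17.82, so q_E = 18.5625.
Then q_A = 21.4 − 0.2·18.5625 = 17.6875.

18.5625, 17.6875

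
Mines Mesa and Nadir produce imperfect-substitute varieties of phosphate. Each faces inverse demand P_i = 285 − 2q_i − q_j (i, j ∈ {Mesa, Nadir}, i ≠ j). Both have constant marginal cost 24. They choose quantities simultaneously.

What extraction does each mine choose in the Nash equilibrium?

52.2

Mine Mesa's profit: π = q_{Mesa}(285 − 2q_{Mesa} − q_{Nadir}) − 24q_{Mesa}.
∂π/∂q_{Mesa} = 261 − 4q_{Mesa} − q_{Nadir} = 0 ⇒ q_{Mesa} = 65.25 − 0.25q_{Nadir}.
Setting q_{Mesa} = q_{Nadir} in the reaction function: q_{Mesa} = 65.25 − 0.25q_{Mesa}, so q_{Mesa} = 65.25 / 1.25 = 52.2.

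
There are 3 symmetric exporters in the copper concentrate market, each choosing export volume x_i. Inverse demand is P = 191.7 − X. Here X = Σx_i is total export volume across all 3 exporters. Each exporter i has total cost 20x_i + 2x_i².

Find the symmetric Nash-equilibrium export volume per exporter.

21.4625

A representative exporter's profit is π_i = x_i(191.7 − X) − 20x_i − 2x_i², with X = x_i + Σ_{j≠i} x_j.
First-order condition: 171.7 − 6x_i − Σ_{j≠i} x_j = 0.
In a symmetric equilibrium every exporter chooses the same x, so Σ_{j≠i} x_j = 2x. The condition becomes 171.7 − 8x = 0, giving x = 171.7/8 = 21.4625.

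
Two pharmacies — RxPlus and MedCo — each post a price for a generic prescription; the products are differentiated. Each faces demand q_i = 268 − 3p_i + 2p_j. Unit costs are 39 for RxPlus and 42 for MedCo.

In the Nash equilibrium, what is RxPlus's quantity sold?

173.4375

RxPlus's profit: π = (p_{RxPlus} − 39)(268 − 3p_{RxPlus} + 2p_{MedCo}).
∂π/∂p_{RxPlus} = 385 − 6p_{RxPlus} + 2p_{MedCo} = 0 ⇒ p_{RxPlus} = 385/6 + (1/3)p_{MedCo}.
Similarly p_{MedCo} = 197/3 + (1/3)p_{RxPlus}.
Solving the two reaction functions simultaneously: (1 − (1/3)(1/3))p_{RxPlus} = 385/6 + (1/3)·(197/3), so (8/9)p_{RxPlus} = 1549/18 and p_{RxPlus} = 96.8125.
Then p_{MedCo} = 197/3 + (1/3)·96.8125 = 97.9375.
q_{RxPlus} = 268 − 3·96.8125 + 2·97.9375 = 173.4375.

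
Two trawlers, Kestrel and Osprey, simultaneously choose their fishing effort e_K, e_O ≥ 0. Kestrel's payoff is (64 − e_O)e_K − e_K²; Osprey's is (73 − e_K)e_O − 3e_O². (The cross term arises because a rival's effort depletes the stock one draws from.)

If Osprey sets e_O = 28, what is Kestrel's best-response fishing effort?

18

Expanding Kestrel's payoff: 64e_K − e_Oe_K − e_K².
∂π/∂e_K = 64 − e_O − 2e_K = 0, so e_K = 32 − 0.5e_O.
At e_O = 28: e_K = 32 − 0.5·28 = 18.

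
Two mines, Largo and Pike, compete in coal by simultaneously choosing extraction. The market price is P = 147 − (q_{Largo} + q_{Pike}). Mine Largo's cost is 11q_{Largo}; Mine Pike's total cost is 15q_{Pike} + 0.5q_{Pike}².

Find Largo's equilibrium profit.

Mine Largo's profit: π = q_{Largo}(147 − (q_{Largo} + q_{Pike})) − 11q_{Largo}.
∂π/∂q_{Largo} = 136 − 2q_{Largo} − q_{Pike} = 0, so q_{Largo} = 68 − 0.5q_{Pike}.
For Pike: ∂π/∂q_{Pike} = 132 − 3q_{Pike} − q_{Largo} = 0 ⇒ q_{Pike} = 44 − (1/3)q_{Largo}.
Plugging q_{Pike} into Largo's best response: q_{Largo} = 68 − 0.5(44 − (1/3)q_{Largo}) ⇒ (5/6)q_{Largo} = 46, so q_{Largo} = 55.2.
Then q_{Pike} = 44 − (1/3)·55.2 = 25.6.
Price P = 147 − 80.8 = 66.2.
Largo's profit: (66.2 − 11)·55.2 = 3047.04.

3047.04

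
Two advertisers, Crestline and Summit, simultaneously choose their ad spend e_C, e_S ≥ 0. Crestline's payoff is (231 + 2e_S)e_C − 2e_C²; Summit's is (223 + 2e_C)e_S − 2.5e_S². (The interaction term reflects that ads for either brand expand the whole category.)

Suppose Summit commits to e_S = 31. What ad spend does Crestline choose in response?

73.25

Expanding Crestline's payoff: 231e_C + 2e_Se_C − 2e_C².
∂π/∂e_C = 231 + 2e_S − 4e_C = 0, so e_C = 57.75 + 0.5e_S.
At e_S = 31: e_C = 57.75 + 0.5·31 = 73.25.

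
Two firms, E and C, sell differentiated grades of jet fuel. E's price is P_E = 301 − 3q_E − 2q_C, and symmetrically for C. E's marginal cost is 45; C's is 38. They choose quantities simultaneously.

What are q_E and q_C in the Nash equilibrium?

31.5625, 33.3125

Firm E's profit: π = q_E(301 − 3q_E − 2q_C) − 45q_E.
∂π/∂q_E = 256 − 6q_E − 2q_C = 0 ⇒ q_E = 128/3 − (1/3)q_C.
Similarly q_C = 263/6 − (1/3)q_E.
Solving the two reaction functions simultaneously: (1 − (−1/3)(−1/3))q_E = 128/3 − (1/3)·(263/6), so (8/9)q_E = 505/18 and q_E = 31.5625.
Then q_C = 263/6 − (1/3)·31.5625 = 33.3125.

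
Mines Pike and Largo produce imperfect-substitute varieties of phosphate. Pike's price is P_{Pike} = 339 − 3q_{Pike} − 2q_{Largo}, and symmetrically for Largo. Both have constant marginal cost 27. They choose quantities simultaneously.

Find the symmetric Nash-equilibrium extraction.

Mine Pike's profit: π = q_{Pike}(339 − 3q_{Pike} − 2q_{Largo}) − 27q_{Pike}.
∂π/∂q_{Pike} = 312 − 6q_{Pike} − 2q_{Largo} = 0 ⇒ q_{Pike} = 52 − (1/3)q_{Largo}.
Setting q_{Pike} = q_{Largo} in the reaction function: q_{Pike} = 52 − (1/3)q_{Pike}, so q_{Pike} = 52 / (4/3) = 39.

39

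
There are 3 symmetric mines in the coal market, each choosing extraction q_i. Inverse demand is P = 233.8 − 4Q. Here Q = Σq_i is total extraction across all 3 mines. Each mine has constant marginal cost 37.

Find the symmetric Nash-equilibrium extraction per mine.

A representative mine's profit is π_i = q_i(233.8 − 4Q) − 37q_i, with Q = q_i + Σ_{j≠i} q_j.
First-order condition: 196.8 − 8q_i − 4Σ_{j≠i} q_j = 0.
With identical mines, set every q_j = q: then 196.8 − 8q − 8q = 0, i.e. q = 196.8/16 = 12.3.

12.3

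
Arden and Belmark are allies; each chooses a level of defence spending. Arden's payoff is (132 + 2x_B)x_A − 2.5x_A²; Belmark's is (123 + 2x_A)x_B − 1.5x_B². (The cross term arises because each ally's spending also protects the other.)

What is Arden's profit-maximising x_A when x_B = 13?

Expanding Arden's payoff: 132x_A + 2x_Bx_A − 2.5x_A².
∂π/∂x_A = 132 + 2x_B − 5x_A = 0, so x_A = 26.4 + 0.4x_B.
At x_B = 13: x_A = 26.4 + 0.4·13 = 31.6.

31.6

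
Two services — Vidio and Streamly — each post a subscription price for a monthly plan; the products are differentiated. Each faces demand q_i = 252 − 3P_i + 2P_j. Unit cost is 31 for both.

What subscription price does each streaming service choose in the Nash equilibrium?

Vidio's profit: π = (P_{Vidio} − 31)(252 − 3P_{Vidio} + 2P_{Streamly}).
∂π/∂P_{Vidio} = 345 − 6P_{Vidio} + 2P_{Streamly} = 0 ⇒ P_{Vidio} = 57.5 + (1/3)P_{Streamly}.
The game is symmetric, so in equilibrium P_{Streamly} = P_{Vidio}: the reaction function gives (2/3)P_{Vidio} = 57.5, hence P_{Vidio} = 86.25.

86.25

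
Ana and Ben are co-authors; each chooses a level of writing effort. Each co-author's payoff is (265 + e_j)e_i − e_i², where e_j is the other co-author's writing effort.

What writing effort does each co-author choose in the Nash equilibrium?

Ana's payoff is (265 + e_B)e_A − e_A².
∂π/∂e_A = 265 + e_B − 2e_A = 0, so e_A = 132.5 + 0.5e_B.
By symmetry e_B = e_A; substituting into the reaction function, 0.5e_A = 132.5 and e_A = 265.

265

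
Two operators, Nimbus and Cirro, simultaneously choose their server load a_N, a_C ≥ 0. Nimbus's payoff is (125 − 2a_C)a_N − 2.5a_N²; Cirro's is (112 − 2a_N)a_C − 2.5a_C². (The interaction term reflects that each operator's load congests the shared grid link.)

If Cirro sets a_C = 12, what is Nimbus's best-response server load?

20.2

Expanding Nimbus's payoff: 125a_N − 2a_Ca_N − 2.5a_N².
∂π/∂a_N = 125 − 2a_C − 5a_N = 0, so a_N = 25 − 0.4a_C.
At a_C = 12: a_N = 25 − 0.4·12 = 20.2.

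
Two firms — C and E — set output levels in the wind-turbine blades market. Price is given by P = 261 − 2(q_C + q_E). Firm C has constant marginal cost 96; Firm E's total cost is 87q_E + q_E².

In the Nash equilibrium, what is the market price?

160.2

Firm C's profit: π = q_C(261 − 2(q_C + q_E)) − 96q_C.
∂π/∂q_C = 165 − 4q_C − 2q_E = 0, so q_C = 41.25 − 0.5q_E.
For E: ∂π/∂q_E = 174 − 6q_E − 2q_C = 0 ⇒ q_E = 29 − (1/3)q_C.
Solving the two reaction functions simultaneously: (1 − (−0.5)(−1/3))q_C = 41.25 − 0.5·29, so (5/6)q_C = 26.75 and q_C = 32.1.
Then q_E = 29 − (1/3)·32.1 = 18.3.
Equilibrium price: P = 261 − 2·50.4 = 160.2.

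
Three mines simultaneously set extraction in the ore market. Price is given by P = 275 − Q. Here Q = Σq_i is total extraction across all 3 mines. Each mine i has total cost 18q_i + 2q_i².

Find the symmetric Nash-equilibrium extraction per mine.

32.125

A representative mine's profit is π_i = q_i(275 − Q) − 18q_i − 2q_i², with Q = q_i + Σ_{j≠i} q_j.
First-order condition: 257 − 6q_i − Σ_{j≠i} q_j = 0.
In a symmetric equilibrium every mine chooses the same q, so Σ_{j≠i} q_j = 2q. The condition becomes 257 − 8q = 0, giving q = 257/8 = 32.125.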